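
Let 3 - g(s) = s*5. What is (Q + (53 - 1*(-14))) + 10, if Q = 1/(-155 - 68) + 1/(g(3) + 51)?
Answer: 669853/8697 ≈ 77.021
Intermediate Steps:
g(s) = 3 - 5*s (g(s) = 3 - s*5 = 3 - 5*s)
Q = 184/8697 (Q = 1/(-155 - 68) + 1/((3 - 5*3) + 51) = 1/(-223) + 1/((3 - 15) + 51) = -1/223 + 1/(-12 + 51) = -1/223 + 1/39 = 184/8697 ≈ 0.021157)
(Q + (53 - 1*(-14))) + 10 = (184/8697 + (53 - 1*(-14))) + 10 = (184/8697 + (53 + 14)) + 10 = (184/8697 + 67) + 10 = 582883/8697 + 10 = 669853/8697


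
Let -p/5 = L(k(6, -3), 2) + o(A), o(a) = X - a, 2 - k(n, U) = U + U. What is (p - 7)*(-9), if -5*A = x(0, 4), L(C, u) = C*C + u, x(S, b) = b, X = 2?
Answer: 3159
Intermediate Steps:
k(n, U) = 2 - 2*U (k(n, U) = 2 - (U + U) = 2 - 2*U)
L(C, u) = u + C² (L(C, u) = C² + u = u + C²)
A = -⅘ (A = -⅕*4 = -⅘ ≈ -0.80000)
o(a) = 2 - a
p = -344 (p = -5*((2 + (2 - 2*(-3))²) + (2 - 1*(-⅘))) = -5*((2 + (2 + 6)²) + (2 + ⅘)) = -5*((2 + 8²) + 14/5) = -5*((2 + 64) + 14/5) = -5*(66 + 14/5) = -5*344/5 = -344)
(p - 7)*(-9) = (-344 - 7)*(-9) = -351*(-9) = 3159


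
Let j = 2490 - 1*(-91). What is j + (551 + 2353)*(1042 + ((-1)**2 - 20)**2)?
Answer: 4076893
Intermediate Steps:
j = 2581 (j = 2490 + 91 = 2581)
j + (551 + 2353)*(1042 + ((-1)**2 - 20)**2) = 2581 + (551 + 2353)*(1042 + ((-1)**2 - 20)**2) = 2581 + 2904*(1042 + (1 - 20)**2) = 2581 + 2904*(1042 + (-19)**2) = 2581 + 2904*(1042 + 361) = 2581 + 2904*1403 = 2581 + 4074312 = 4076893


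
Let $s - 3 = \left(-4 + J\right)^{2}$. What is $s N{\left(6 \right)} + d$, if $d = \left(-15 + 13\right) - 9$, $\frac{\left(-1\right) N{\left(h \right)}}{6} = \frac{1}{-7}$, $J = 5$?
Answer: $- \frac{53}{7} \approx -7.5714$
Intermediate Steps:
$N{\left(h \right)} = \frac{6}{7}$ ($N{\left(h \right)} = - \frac{6}{-7} = \left(-6\right) \left(- \frac{1}{7}\right) = \frac{6}{7}$)
$d = -11$ ($d = -2 - 9 = -11$)
$s = 4$ ($s = 3 + \left(-4 + 5\right)^{2} = 3 + 1^{2} = 3 + 1 = 4$)
$s N{\left(6 \right)} + d = 4 \cdot \frac{6}{7} - 11 = \frac{24}{7} - 11 = - \frac{53}{7}$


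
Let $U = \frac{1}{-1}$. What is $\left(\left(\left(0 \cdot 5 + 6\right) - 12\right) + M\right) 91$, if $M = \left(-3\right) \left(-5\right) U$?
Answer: $-1911$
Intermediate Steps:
$U = -1$
$M = -15$ ($M = \left(-3\right) \left(-5\right) \left(-1\right) = 15 \left(-1\right) = -15$)
$\left(\left(\left(0 \cdot 5 + 6\right) - 12\right) + M\right) 91 = \left(\left(\left(0 \cdot 5 + 6\right) - 12\right) - 15\right) 91 = \left(\left(\left(0 + 6\right) - 12\right) - 15\right) 91 = \left(\left(6 - 12\right) - 15\right) 91 = \left(-6 - 15\right) 91 = \left(-21\right) 91 = -1911$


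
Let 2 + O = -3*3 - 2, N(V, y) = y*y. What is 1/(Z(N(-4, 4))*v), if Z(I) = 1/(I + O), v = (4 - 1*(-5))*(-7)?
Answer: -1/21 ≈ -0.047619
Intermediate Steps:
v = -63 (v = (4 + 5)*(-7) = 9*(-7) = -63)
N(V, y) = y²
O = -13 (O = -2 + (-3*3 - 2) = -2 + (-9 - 2) = -2 - 11 = -13)
Z(I) = 1/(-13 + I) (Z(I) = 1/(I - 13) = 1/(-13 + I))
1/(Z(N(-4, 4))*v) = 1/(-63/(-13 + 4²)) = 1/(-63/(-13 + 16)) = 1/(-63/3) = 1/((⅓)*(-63)) = 1/(-21) = -1/21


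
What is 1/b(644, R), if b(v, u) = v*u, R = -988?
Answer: -1/636272 ≈ -1.5717e-6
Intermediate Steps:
b(v, u) = u*v
1/b(644, R) = 1/(-988*644) = 1/(-636272) = -1/636272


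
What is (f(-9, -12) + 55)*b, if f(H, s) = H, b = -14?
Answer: -644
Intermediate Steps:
(f(-9, -12) + 55)*b = (-9 + 55)*(-14) = 46*(-14) = -644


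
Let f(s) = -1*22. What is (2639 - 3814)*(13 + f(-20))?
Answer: 10575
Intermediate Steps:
f(s) = -22
(2639 - 3814)*(13 + f(-20)) = (2639 - 3814)*(13 - 22) = -1175*(-9) = 10575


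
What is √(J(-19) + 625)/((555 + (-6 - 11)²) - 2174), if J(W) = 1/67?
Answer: -√1943/2345 ≈ -0.018797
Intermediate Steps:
J(W) = 1/67
√(J(-19) + 625)/((555 + (-6 - 11)²) - 2174) = √(1/67 + 625)/((555 + (-6 - 11)²) - 2174) = √(41876/67)/((555 + (-17)²) - 2174) = (38*√1943/67)/((555 + 289) - 2174) = (38*√1943/67)/(844 - 2174) = (38*√1943/67)/(-1330) = (38*√1943/67)*(-1/1330) = -√1943/2345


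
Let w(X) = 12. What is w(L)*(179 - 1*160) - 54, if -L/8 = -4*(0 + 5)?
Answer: 174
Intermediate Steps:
L = 160 (L = -(-32)*(0 + 5) = -(-32)*5 = -8*(-20) = 160)
w(L)*(179 - 1*160) - 54 = 12*(179 - 1*160) - 54 = 12*(179 - 160) - 54 = 12*19 - 54 = 228 - 54 = 174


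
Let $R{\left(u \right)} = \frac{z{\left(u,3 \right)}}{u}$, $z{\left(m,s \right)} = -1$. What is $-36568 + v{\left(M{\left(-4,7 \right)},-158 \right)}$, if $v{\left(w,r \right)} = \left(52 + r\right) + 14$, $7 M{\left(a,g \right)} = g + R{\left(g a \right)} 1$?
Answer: $-36660$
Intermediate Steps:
$R{\left(u \right)} = - \frac{1}{u}$
$M{\left(a,g \right)} = \frac{g}{7} - \frac{1}{7 a g}$ ($M{\left(a,g \right)} = \frac{g + - \frac{1}{g a} 1}{7} = \frac{g + - \frac{1}{a g} 1}{7} = \frac{g - \frac{1}{a g}}{7} = \frac{g}{7} - \frac{1}{7 a g}$)
$v{\left(w,r \right)} = 66 + r$
$-36568 + v{\left(M{\left(-4,7 \right)},-158 \right)} = -36568 + \left(66 - 158\right) = -36568 - 92 = -36660$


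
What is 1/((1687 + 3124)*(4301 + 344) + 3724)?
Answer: 1/22350819 ≈ 4.4741e-8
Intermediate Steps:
1/((1687 + 3124)*(4301 + 344) + 3724) = 1/(4811*4645 + 3724) = 1/(22347095 + 3724) = 1/22350819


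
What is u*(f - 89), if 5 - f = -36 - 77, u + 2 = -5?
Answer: -203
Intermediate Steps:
u = -7 (u = -2 - 5 = -7)
f = 118 (f = 5 - (-36 - 77) = 5 - 1*(-113) = 5 + 113 = 118)
u*(f - 89) = -7*(118 - 89) = -7*29 = -203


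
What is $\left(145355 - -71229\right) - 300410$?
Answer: $-83826$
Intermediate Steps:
$\left(145355 - -71229\right) - 300410 = \left(145355 + \left(-45200 + 116429\right)\right) - 300410 = \left(145355 + 71229\right) - 300410 = 216584 - 300410 = -83826$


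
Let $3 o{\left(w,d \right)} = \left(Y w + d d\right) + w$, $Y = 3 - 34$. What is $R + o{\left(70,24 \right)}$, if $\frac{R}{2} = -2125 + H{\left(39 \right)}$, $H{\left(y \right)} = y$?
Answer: $-4680$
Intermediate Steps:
$Y = -31$
$o{\left(w,d \right)} = - 10 w + \frac{d^{2}}{3}$ ($o{\left(w,d \right)} = \frac{\left(- 31 w + d d\right) + w}{3} = \frac{\left(- 31 w + d^{2}\right) + w}{3} = \frac{\left(d^{2} - 31 w\right) + w}{3} = \frac{d^{2} - 30 w}{3} = - 10 w + \frac{d^{2}}{3}$)
$R = -4172$ ($R = 2 \left(-2125 + 39\right) = 2 \left(-2086\right) = -4172$)
$R + o{\left(70,24 \right)} = -4172 + \left(\left(-10\right) 70 + \frac{24^{2}}{3}\right) = -4172 + \left(-700 + \frac{1}{3} \cdot 576\right) = -4172 + \left(-700 + 192\right) = -4172 - 508 = -4680$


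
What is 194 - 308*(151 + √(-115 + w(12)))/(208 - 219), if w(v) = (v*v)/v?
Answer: 4422 + 28*I*√103 ≈ 4422.0 + 284.17*I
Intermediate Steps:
w(v) = v (w(v) = v²/v = v)
194 - 308*(151 + √(-115 + w(12)))/(208 - 219) = 194 - 308*(151 + √(-115 + 12))/(208 - 219) = 194 - 308*(151 + √(-103))/(-11) = 194 - 308*(151 + I*√103)*(-1)/11 = 194 - 308*(-151/11 - I*√103/11) = 194 + (4228 + 28*I*√103) = 4422 + 28*I*√103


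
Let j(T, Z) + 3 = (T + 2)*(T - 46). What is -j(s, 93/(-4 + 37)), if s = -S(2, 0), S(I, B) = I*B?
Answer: 95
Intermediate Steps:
S(I, B) = B*I
s = 0 (s = -0*2 = -1*0 = 0)
j(T, Z) = -3 + (-46 + T)*(2 + T) (j(T, Z) = -3 + (T + 2)*(T - 46) = -3 + (2 + T)*(-46 + T) = -3 + (-46 + T)*(2 + T))
-j(s, 93/(-4 + 37)) = -(-95 + 0**2 - 44*0) = -(-95 + 0 + 0) = -1*(-95) = 95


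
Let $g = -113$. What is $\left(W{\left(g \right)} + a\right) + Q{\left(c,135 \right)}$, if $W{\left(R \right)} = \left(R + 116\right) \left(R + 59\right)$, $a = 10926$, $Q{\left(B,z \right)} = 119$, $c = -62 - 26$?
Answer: $10883$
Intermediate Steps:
$c = -88$
$W{\left(R \right)} = \left(59 + R\right) \left(116 + R\right)$ ($W{\left(R \right)} = \left(116 + R\right) \left(59 + R\right) = \left(59 + R\right) \left(116 + R\right)$)
$\left(W{\left(g \right)} + a\right) + Q{\left(c,135 \right)} = \left(\left(6844 + \left(-113\right)^{2} + 175 \left(-113\right)\right) + 10926\right) + 119 = \left(\left(6844 + 12769 - 19775\right) + 10926\right) + 119 = \left(-162 + 10926\right) + 119 = 10764 + 119 = 10883$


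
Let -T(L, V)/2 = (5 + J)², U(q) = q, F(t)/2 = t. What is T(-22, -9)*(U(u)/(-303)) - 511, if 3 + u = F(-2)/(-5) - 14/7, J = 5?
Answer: -51891/101 ≈ -513.77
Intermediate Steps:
F(t) = 2*t
u = -21/5 (u = -3 + ((2*(-2))/(-5) - 14/7) = -3 + (-4*(-⅕) - 14*⅐) = -3 + (⅘ - 2) = -3 - 6/5 = -21/5 ≈ -4.2000)
T(L, V) = -200 (T(L, V) = -2*(5 + 5)² = -2*10² = -2*100 = -200)
T(-22, -9)*(U(u)/(-303)) - 511 = -(-840)/(-303) - 511 = -(-840)*(-1)/303 - 511 = -200*7/505 - 511 = -280/101 - 511 = -51891/101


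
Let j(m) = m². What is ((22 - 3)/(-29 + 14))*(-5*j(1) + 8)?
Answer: -19/5 ≈ -3.8000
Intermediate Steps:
((22 - 3)/(-29 + 14))*(-5*j(1) + 8) = ((22 - 3)/(-29 + 14))*(-5*1² + 8) = (19/(-15))*(-5*1 + 8) = (19*(-1/15))*(-5 + 8) = -19/15*3 = -19/5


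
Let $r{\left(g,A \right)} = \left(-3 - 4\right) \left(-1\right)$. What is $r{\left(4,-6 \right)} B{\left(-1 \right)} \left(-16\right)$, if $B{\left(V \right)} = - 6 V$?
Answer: $-672$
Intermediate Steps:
$r{\left(g,A \right)} = 7$ ($r{\left(g,A \right)} = \left(-7\right) \left(-1\right) = 7$)
$r{\left(4,-6 \right)} B{\left(-1 \right)} \left(-16\right) = 7 \left(\left(-6\right) \left(-1\right)\right) \left(-16\right) = 7 \cdot 6 \left(-16\right) = 42 \left(-16\right) = -672$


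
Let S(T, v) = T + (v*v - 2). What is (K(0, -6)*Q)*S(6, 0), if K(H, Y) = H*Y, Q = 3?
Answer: 0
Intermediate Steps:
S(T, v) = -2 + T + v² (S(T, v) = T + (v² - 2) = T + (-2 + v²) = -2 + T + v²)
(K(0, -6)*Q)*S(6, 0) = ((0*(-6))*3)*(-2 + 6 + 0²) = (0*3)*(-2 + 6 + 0) = 0*4 = 0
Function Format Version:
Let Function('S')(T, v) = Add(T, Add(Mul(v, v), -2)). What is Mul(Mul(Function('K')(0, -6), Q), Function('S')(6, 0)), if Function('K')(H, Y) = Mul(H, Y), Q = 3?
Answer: 0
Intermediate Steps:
Function('S')(T, v) = Add(-2, T, Pow(v, 2)) (Function('S')(T, v) = Add(T, Add(Pow(v, 2), -2)) = Add(T, Add(-2, Pow(v, 2))) = Add(-2, T, Pow(v, 2)))
Mul(Mul(Function('K')(0, -6), Q), Function('S')(6, 0)) = Mul(Mul(Mul(0, -6), 3), Add(-2, 6, Pow(0, 2))) = Mul(Mul(0, 3), Add(-2, 6, 0)) = Mul(0, 4) = 0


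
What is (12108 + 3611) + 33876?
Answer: 49595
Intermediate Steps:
(12108 + 3611) + 33876 = 15719 + 33876 = 49595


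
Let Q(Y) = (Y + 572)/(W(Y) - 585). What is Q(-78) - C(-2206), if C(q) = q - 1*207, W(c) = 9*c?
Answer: 238849/99 ≈ 2412.6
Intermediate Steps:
Q(Y) = (572 + Y)/(-585 + 9*Y) (Q(Y) = (Y + 572)/(9*Y - 585) = (572 + Y)/(-585 + 9*Y))
C(q) = -207 + q (C(q) = q - 207 = -207 + q)
Q(-78) - C(-2206) = (572 - 78)/(9*(-65 - 78)) - (-207 - 2206) = (1/9)*494/(-143) - 1*(-2413) = (1/9)*(-1/143)*494 + 2413 = -38/99 + 2413 = 238849/99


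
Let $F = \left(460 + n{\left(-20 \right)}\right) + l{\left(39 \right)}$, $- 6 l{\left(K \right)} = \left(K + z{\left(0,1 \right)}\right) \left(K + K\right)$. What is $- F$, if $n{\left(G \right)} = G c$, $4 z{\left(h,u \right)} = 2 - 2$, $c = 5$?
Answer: $147$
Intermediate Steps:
$z{\left(h,u \right)} = 0$ ($z{\left(h,u \right)} = \frac{2 - 2}{4} = \frac{1}{4} \cdot 0 = 0$)
$n{\left(G \right)} = 5 G$ ($n{\left(G \right)} = G 5 = 5 G$)
$l{\left(K \right)} = - \frac{K^{2}}{3}$ ($l{\left(K \right)} = - \frac{\left(K + 0\right) \left(K + K\right)}{6} = - \frac{K 2 K}{6} = - \frac{2 K^{2}}{6} = - \frac{K^{2}}{3}$)
$F = -147$ ($F = \left(460 + 5 \left(-20\right)\right) - \frac{39^{2}}{3} = \left(460 - 100\right) - 507 = 360 - 507 = -147$)
$- F = \left(-1\right) \left(-147\right) = 147$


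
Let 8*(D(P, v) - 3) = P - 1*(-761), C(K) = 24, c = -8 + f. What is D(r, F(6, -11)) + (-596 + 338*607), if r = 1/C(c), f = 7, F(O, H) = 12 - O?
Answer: 39296281/192 ≈ 2.0467e+5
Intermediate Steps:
c = -1 (c = -8 + 7 = -1)
r = 1/24 ≈ 0.041667
D(P, v) = 785/8 + P/8 (D(P, v) = 3 + (P - 1*(-761))/8 = 3 + (P + 761)/8 = 3 + (761 + P)/8 = 3 + (761/8 + P/8) = 785/8 + P/8)
D(r, F(6, -11)) + (-596 + 338*607) = (785/8 + (1/8)*(1/24)) + (-596 + 338*607) = (785/8 + 1/192) + (-596 + 205166) = 18841/192 + 204570 = 39296281/192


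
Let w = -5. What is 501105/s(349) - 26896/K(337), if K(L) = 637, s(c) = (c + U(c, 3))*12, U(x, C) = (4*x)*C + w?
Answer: -34651763/1049776 ≈ -33.009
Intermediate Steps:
U(x, C) = -5 + 4*C*x (U(x, C) = (4*x)*C - 5 = 4*C*x - 5 = -5 + 4*C*x)
s(c) = -60 + 156*c (s(c) = (c + (-5 + 4*3*c))*12 = (c + (-5 + 12*c))*12 = (-5 + 13*c)*12 = -60 + 156*c)
501105/s(349) - 26896/K(337) = 501105/(-60 + 156*349) - 26896/637 = 501105/(-60 + 54444) - 26896*1/637 = 501105/54384 - 26896/637 = 501105*(1/54384) - 26896/637 = 15185/1648 - 26896/637 = -34651763/1049776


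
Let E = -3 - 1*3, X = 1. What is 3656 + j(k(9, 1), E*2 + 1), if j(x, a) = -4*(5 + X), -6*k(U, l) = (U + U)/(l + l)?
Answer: 3632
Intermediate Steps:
E = -6 (E = -3 - 3 = -6)
k(U, l) = -U/(6*l) (k(U, l) = -(U + U)/(6*(l + l)) = -2*U/(6*(2*l)) = -2*U*1/(2*l)/6 = -U/(6*l))
j(x, a) = -24 (j(x, a) = -4*(5 + 1) = -4*6 = -24)
3656 + j(k(9, 1), E*2 + 1) = 3656 - 24 = 3632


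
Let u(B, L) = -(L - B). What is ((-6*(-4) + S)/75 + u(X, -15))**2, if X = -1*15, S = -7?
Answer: 289/5625 ≈ 0.051378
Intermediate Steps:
X = -15
u(B, L) = B - L
((-6*(-4) + S)/75 + u(X, -15))**2 = ((-6*(-4) - 7)/75 + (-15 - 1*(-15)))**2 = ((24 - 7)*(1/75) + (-15 + 15))**2 = (17*(1/75) + 0)**2 = (17/75 + 0)**2 = (17/75)**2 = 289/5625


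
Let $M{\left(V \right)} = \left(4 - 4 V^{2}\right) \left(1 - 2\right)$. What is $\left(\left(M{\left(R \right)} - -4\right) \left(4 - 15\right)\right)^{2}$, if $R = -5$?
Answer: $1210000$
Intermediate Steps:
$M{\left(V \right)} = -4 + 4 V^{2}$ ($M{\left(V \right)} = \left(4 - 4 V^{2}\right) \left(-1\right) = -4 + 4 V^{2}$)
$\left(\left(M{\left(R \right)} - -4\right) \left(4 - 15\right)\right)^{2} = \left(\left(\left(-4 + 4 \left(-5\right)^{2}\right) - -4\right) \left(4 - 15\right)\right)^{2} = \left(\left(\left(-4 + 4 \cdot 25\right) + 4\right) \left(-11\right)\right)^{2} = \left(\left(\left(-4 + 100\right) + 4\right) \left(-11\right)\right)^{2} = \left(\left(96 + 4\right) \left(-11\right)\right)^{2} = \left(100 \left(-11\right)\right)^{2} = \left(-1100\right)^{2} = 1210000$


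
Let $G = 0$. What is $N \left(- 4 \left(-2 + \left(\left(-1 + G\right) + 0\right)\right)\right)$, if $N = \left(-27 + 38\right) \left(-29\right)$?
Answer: $-3828$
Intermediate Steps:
$N = -319$ ($N = 11 \left(-29\right) = -319$)
$N \left(- 4 \left(-2 + \left(\left(-1 + G\right) + 0\right)\right)\right) = - 319 \left(- 4 \left(-2 + \left(\left(-1 + 0\right) + 0\right)\right)\right) = - 319 \left(- 4 \left(-2 + \left(-1 + 0\right)\right)\right) = - 319 \left(- 4 \left(-2 - 1\right)\right) = - 319 \left(\left(-4\right) \left(-3\right)\right) = \left(-319\right) 12 = -3828$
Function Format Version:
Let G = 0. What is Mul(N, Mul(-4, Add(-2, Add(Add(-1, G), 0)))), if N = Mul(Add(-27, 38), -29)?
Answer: -3828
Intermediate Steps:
N = -319 (N = Mul(11, -29) = -319)
Mul(N, Mul(-4, Add(-2, Add(Add(-1, G), 0)))) = Mul(-319, Mul(-4, Add(-2, Add(Add(-1, 0), 0)))) = Mul(-319, Mul(-4, Add(-2, Add(-1, 0)))) = Mul(-319, Mul(-4, Add(-2, -1))) = Mul(-319, Mul(-4, -3)) = Mul(-319, 12) = -3828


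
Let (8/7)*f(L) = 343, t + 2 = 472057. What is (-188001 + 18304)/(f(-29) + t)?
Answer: -123416/343531 ≈ -0.35926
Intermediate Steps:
t = 472055 (t = -2 + 472057 = 472055)
f(L) = 2401/8 (f(L) = (7/8)*343 = 2401/8)
(-188001 + 18304)/(f(-29) + t) = (-188001 + 18304)/(2401/8 + 472055) = -169697/3778841/8 = -169697*8/3778841 = -123416/343531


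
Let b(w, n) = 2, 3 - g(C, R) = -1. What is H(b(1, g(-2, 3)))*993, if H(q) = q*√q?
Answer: 1986*√2 ≈ 2808.6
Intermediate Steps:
g(C, R) = 4 (g(C, R) = 3 - 1*(-1) = 3 + 1 = 4)
H(q) = q^(3/2)
H(b(1, g(-2, 3)))*993 = 2^(3/2)*993 = (2*√2)*993 = 1986*√2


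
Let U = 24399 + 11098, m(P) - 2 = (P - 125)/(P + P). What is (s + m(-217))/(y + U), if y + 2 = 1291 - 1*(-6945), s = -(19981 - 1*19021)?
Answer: -207715/9489627 ≈ -0.021889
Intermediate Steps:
s = -960 (s = -(19981 - 19021) = -1*960 = -960)
m(P) = 2 + (-125 + P)/(2*P) (m(P) = 2 + (P - 125)/(P + P) = 2 + (-125 + P)/((2*P)) = 2 + (-125 + P)*(1/(2*P)) = 2 + (-125 + P)/(2*P))
U = 35497
y = 8234 (y = -2 + (1291 - 1*(-6945)) = -2 + (1291 + 6945) = -2 + 8236 = 8234)
(s + m(-217))/(y + U) = (-960 + (5/2)*(-25 - 217)/(-217))/(8234 + 35497) = (-960 + (5/2)*(-1/217)*(-242))/43731 = (-960 + 605/217)*(1/43731) = -207715/217*1/43731 = -207715/9489627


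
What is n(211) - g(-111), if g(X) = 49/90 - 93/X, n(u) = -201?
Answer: -673933/3330 ≈ -202.38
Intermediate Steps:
g(X) = 49/90 - 93/X (g(X) = 49*(1/90) - 93/X = 49/90 - 93/X)
n(211) - g(-111) = -201 - (49/90 - 93/(-111)) = -201 - (49/90 - 93*(-1/111)) = -201 - (49/90 + 31/37) = -201 - 1*4603/3330 = -201 - 4603/3330 = -673933/3330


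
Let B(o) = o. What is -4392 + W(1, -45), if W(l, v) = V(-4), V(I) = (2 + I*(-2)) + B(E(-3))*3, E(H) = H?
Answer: -4391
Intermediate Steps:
V(I) = -7 - 2*I (V(I) = (2 + I*(-2)) - 3*3 = (2 - 2*I) - 9 = -7 - 2*I)
W(l, v) = 1 (W(l, v) = -7 - 2*(-4) = -7 + 8 = 1)
-4392 + W(1, -45) = -4392 + 1 = -4391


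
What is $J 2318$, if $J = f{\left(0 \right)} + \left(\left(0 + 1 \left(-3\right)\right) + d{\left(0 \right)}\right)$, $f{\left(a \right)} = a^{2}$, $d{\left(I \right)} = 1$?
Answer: $-4636$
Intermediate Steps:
$J = -2$ ($J = 0^{2} + \left(\left(0 + 1 \left(-3\right)\right) + 1\right) = 0 + \left(\left(0 - 3\right) + 1\right) = 0 + \left(-3 + 1\right) = 0 - 2 = -2$)
$J 2318 = \left(-2\right) 2318 = -4636$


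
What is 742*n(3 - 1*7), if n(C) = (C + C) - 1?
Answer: -6678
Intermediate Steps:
n(C) = -1 + 2*C (n(C) = 2*C - 1 = -1 + 2*C)
742*n(3 - 1*7) = 742*(-1 + 2*(3 - 1*7)) = 742*(-1 + 2*(3 - 7)) = 742*(-1 + 2*(-4)) = 742*(-1 - 8) = 742*(-9) = -6678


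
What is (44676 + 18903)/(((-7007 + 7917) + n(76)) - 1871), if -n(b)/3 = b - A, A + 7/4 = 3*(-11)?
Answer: -254316/5173 ≈ -49.162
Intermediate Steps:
A = -139/4 (A = -7/4 + 3*(-11) = -7/4 - 33 = -139/4 ≈ -34.750)
n(b) = -417/4 - 3*b (n(b) = -3*(b - 1*(-139/4)) = -3*(b + 139/4) = -3*(139/4 + b) = -417/4 - 3*b)
(44676 + 18903)/(((-7007 + 7917) + n(76)) - 1871) = (44676 + 18903)/(((-7007 + 7917) + (-417/4 - 3*76)) - 1871) = 63579/((910 + (-417/4 - 228)) - 1871) = 63579/((910 - 1329/4) - 1871) = 63579/(2311/4 - 1871) = 63579/(-5173/4) = 63579*(-4/5173) = -254316/5173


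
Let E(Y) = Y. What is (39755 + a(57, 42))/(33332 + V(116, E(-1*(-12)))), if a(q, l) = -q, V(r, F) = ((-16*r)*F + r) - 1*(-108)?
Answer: 19849/5642 ≈ 3.5181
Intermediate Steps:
V(r, F) = 108 + r - 16*F*r (V(r, F) = (-16*F*r + r) + 108 = (r - 16*F*r) + 108 = 108 + r - 16*F*r)
(39755 + a(57, 42))/(33332 + V(116, E(-1*(-12)))) = (39755 - 1*57)/(33332 + (108 + 116 - 16*(-1*(-12))*116)) = (39755 - 57)/(33332 + (108 + 116 - 16*12*116)) = 39698/(33332 + (108 + 116 - 22272)) = 39698/(33332 - 22048) = 39698/11284 = 39698*(1/11284) = 19849/5642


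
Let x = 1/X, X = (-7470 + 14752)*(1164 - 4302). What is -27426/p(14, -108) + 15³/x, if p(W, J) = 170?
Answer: -6555356541213/85 ≈ -7.7122e+10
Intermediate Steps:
X = -22850916 (X = 7282*(-3138) = -22850916)
x = -1/22850916 (x = 1/(-22850916) = -1/22850916 ≈ -4.3762e-8)
-27426/p(14, -108) + 15³/x = -27426/170 + 15³/(-1/22850916) = -27426*1/170 + 3375*(-22850916) = -13713/85 - 77121841500 = -6555356541213/85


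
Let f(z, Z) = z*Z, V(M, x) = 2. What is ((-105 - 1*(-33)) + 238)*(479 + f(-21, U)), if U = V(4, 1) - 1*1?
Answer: 76028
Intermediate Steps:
U = 1 (U = 2 - 1*1 = 2 - 1 = 1)
f(z, Z) = Z*z
((-105 - 1*(-33)) + 238)*(479 + f(-21, U)) = ((-105 - 1*(-33)) + 238)*(479 + 1*(-21)) = ((-105 + 33) + 238)*(479 - 21) = (-72 + 238)*458 = 166*458 = 76028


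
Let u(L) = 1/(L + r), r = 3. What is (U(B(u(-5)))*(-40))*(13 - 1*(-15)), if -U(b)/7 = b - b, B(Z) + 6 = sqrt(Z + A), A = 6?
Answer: 0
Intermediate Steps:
u(L) = 1/(3 + L) (u(L) = 1/(L + 3) = 1/(3 + L))
B(Z) = -6 + sqrt(6 + Z) (B(Z) = -6 + sqrt(Z + 6) = -6 + sqrt(6 + Z))
U(b) = 0 (U(b) = -7*(b - b) = -7*0 = 0)
(U(B(u(-5)))*(-40))*(13 - 1*(-15)) = (0*(-40))*(13 - 1*(-15)) = 0*(13 + 15) = 0*28 = 0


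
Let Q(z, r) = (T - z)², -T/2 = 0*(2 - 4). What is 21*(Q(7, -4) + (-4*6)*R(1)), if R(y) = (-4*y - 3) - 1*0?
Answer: 4557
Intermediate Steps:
T = 0 (T = -0*(2 - 4) = -0*(-2) = -2*0 = 0)
R(y) = -3 - 4*y (R(y) = (-3 - 4*y) + 0 = -3 - 4*y)
Q(z, r) = z² (Q(z, r) = (0 - z)² = (-z)² = z²)
21*(Q(7, -4) + (-4*6)*R(1)) = 21*(7² + (-4*6)*(-3 - 4*1)) = 21*(49 - 24*(-3 - 4)) = 21*(49 - 24*(-7)) = 21*(49 + 168) = 21*217 = 4557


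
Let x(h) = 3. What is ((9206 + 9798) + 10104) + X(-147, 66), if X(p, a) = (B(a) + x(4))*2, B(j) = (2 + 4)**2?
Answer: 29186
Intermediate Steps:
B(j) = 36 (B(j) = 6**2 = 36)
X(p, a) = 78 (X(p, a) = (36 + 3)*2 = 39*2 = 78)
((9206 + 9798) + 10104) + X(-147, 66) = ((9206 + 9798) + 10104) + 78 = (19004 + 10104) + 78 = 29108 + 78 = 29186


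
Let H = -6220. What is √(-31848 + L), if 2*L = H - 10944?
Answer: I*√40430 ≈ 201.07*I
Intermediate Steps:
L = -8582 (L = (-6220 - 10944)/2 = (½)*(-17164) = -8582)
√(-31848 + L) = √(-31848 - 8582) = √(-40430) = I*√40430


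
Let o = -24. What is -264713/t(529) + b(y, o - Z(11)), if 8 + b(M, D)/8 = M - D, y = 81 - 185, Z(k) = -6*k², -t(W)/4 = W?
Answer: -13514679/2116 ≈ -6386.9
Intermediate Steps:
t(W) = -4*W
y = -104
b(M, D) = -64 - 8*D + 8*M (b(M, D) = -64 + 8*(M - D) = -64 + (-8*D + 8*M) = -64 - 8*D + 8*M)
-264713/t(529) + b(y, o - Z(11)) = -264713/((-4*529)) + (-64 - 8*(-24 - (-6)*11²) + 8*(-104)) = -264713/(-2116) + (-64 - 8*(-24 - (-6)*121) - 832) = -264713*(-1/2116) + (-64 - 8*(-24 - 1*(-726)) - 832) = 264713/2116 + (-64 - 8*(-24 + 726) - 832) = 264713/2116 + (-64 - 8*702 - 832) = 264713/2116 + (-64 - 5616 - 832) = 264713/2116 - 6512 = -13514679/2116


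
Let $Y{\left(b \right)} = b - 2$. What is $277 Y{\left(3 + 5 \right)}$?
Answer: $1662$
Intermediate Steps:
$Y{\left(b \right)} = -2 + b$ ($Y{\left(b \right)} = b - 2 = -2 + b$)
$277 Y{\left(3 + 5 \right)} = 277 \left(-2 + \left(3 + 5\right)\right) = 277 \left(-2 + 8\right) = 277 \cdot 6 = 1662$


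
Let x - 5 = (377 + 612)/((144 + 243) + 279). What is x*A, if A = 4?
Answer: 8638/333 ≈ 25.940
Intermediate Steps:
x = 4319/666 (x = 5 + (377 + 612)/((144 + 243) + 279) = 5 + 989/(387 + 279) = 5 + 989/666 = 4319/666 ≈ 6.4850)
x*A = (4319/666)*4 = 8638/333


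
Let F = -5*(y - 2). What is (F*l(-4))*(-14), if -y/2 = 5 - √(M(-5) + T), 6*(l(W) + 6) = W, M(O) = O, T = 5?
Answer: 5600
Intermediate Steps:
l(W) = -6 + W/6
y = -10 (y = -2*(5 - √(-5 + 5)) = -2*(5 - √0) = -2*(5 - 1*0) = -2*(5 + 0) = -2*5 = -10)
F = 60 (F = -5*(-10 - 2) = -5*(-12) = 60)
(F*l(-4))*(-14) = (60*(-6 + (⅙)*(-4)))*(-14) = (60*(-6 - ⅔))*(-14) = (60*(-20/3))*(-14) = -400*(-14) = 5600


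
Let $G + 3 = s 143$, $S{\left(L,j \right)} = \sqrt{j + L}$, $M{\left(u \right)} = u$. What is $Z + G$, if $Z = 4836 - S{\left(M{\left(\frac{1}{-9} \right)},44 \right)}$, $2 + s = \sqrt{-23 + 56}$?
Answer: $4547 + 143 \sqrt{33} - \frac{\sqrt{395}}{3} \approx 5361.8$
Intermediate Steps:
$s = -2 + \sqrt{33}$ ($s = -2 + \sqrt{-23 + 56} = -2 + \sqrt{33} \approx 3.7446$)
$S{\left(L,j \right)} = \sqrt{L + j}$
$Z = 4836 - \frac{\sqrt{395}}{3}$ ($Z = 4836 - \sqrt{\frac{1}{-9} + 44} = 4836 - \sqrt{- \frac{1}{9} + 44} = 4836 - \sqrt{\frac{395}{9}} = 4836 - \frac{\sqrt{395}}{3} \approx 4829.4$)
$G = -289 + 143 \sqrt{33}$ ($G = -3 + \left(-2 + \sqrt{33}\right) 143 = -3 - \left(286 - 143 \sqrt{33}\right) = -289 + 143 \sqrt{33} \approx 532.47$)
$Z + G = \left(4836 - \frac{\sqrt{395}}{3}\right) - \left(289 - 143 \sqrt{33}\right) = 4547 + 143 \sqrt{33} - \frac{\sqrt{395}}{3}$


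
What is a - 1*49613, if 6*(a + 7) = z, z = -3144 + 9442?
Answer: -145711/3 ≈ -48570.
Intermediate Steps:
z = 6298
a = 3128/3 (a = -7 + (⅙)*6298 = -7 + 3149/3 = 3128/3 ≈ 1042.7)
a - 1*49613 = 3128/3 - 1*49613 = 3128/3 - 49613 = -145711/3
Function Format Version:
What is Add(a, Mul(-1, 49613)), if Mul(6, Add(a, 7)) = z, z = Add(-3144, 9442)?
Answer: Rational(-145711, 3) ≈ -48570.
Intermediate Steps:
z = 6298
a = Rational(3128, 3) (a = Add(-7, Mul(Rational(1, 6), 6298)) = Add(-7, Rational(3149, 3)) = Rational(3128, 3) ≈ 1042.7)
Add(a, Mul(-1, 49613)) = Add(Rational(3128, 3), Mul(-1, 49613)) = Add(Rational(3128, 3), -49613) = Rational(-145711, 3)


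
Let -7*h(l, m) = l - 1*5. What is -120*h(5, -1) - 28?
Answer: -28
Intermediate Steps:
h(l, m) = 5/7 - l/7 (h(l, m) = -(l - 1*5)/7 = -(l - 5)/7 = -(-5 + l)/7 = 5/7 - l/7)
-120*h(5, -1) - 28 = -120*(5/7 - ⅐*5) - 28 = -120*(5/7 - 5/7) - 28 = -120*0 - 28 = 0 - 28 = -28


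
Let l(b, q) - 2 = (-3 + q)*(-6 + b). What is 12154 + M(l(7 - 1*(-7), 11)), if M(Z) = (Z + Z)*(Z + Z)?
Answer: 29578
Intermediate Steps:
l(b, q) = 2 + (-6 + b)*(-3 + q) (l(b, q) = 2 + (-3 + q)*(-6 + b) = 2 + (-6 + b)*(-3 + q))
M(Z) = 4*Z**2 (M(Z) = (2*Z)*(2*Z) = 4*Z**2)
12154 + M(l(7 - 1*(-7), 11)) = 12154 + 4*(20 - 6*11 - 3*(7 - 1*(-7)) + (7 - 1*(-7))*11)**2 = 12154 + 4*(20 - 66 - 3*(7 + 7) + (7 + 7)*11)**2 = 12154 + 4*(20 - 66 - 3*14 + 14*11)**2 = 12154 + 4*(20 - 66 - 42 + 154)**2 = 12154 + 4*66**2 = 12154 + 4*4356 = 12154 + 17424 = 29578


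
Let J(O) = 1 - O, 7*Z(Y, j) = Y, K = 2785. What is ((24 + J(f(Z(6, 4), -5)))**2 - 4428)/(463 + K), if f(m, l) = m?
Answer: -188411/159152 ≈ -1.1838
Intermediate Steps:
Z(Y, j) = Y/7
((24 + J(f(Z(6, 4), -5)))**2 - 4428)/(463 + K) = ((24 + (1 - 6/7))**2 - 4428)/(463 + 2785) = ((24 + (1 - 1*6/7))**2 - 4428)/3248 = ((24 + (1 - 6/7))**2 - 4428)*(1/3248) = ((24 + 1/7)**2 - 4428)*(1/3248) = ((169/7)**2 - 4428)*(1/3248) = (28561/49 - 4428)*(1/3248) = -188411/49*1/3248 = -188411/159152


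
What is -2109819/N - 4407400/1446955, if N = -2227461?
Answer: -15550571173/7409277773 ≈ -2.0988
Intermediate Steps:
-2109819/N - 4407400/1446955 = -2109819/(-2227461) - 4407400/1446955 = -2109819*(-1/2227461) - 4407400*1/1446955 = 703273/742487 - 881480/289391 = -15550571173/7409277773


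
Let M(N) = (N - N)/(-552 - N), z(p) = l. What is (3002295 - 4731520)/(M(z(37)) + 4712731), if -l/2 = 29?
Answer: -1729225/4712731 ≈ -0.36693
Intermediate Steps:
l = -58 (l = -2*29 = -58)
z(p) = -58
M(N) = 0 (M(N) = 0/(-552 - N) = 0)
(3002295 - 4731520)/(M(z(37)) + 4712731) = (3002295 - 4731520)/(0 + 4712731) = -1729225/4712731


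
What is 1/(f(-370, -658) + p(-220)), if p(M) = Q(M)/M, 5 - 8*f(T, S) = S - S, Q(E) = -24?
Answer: 440/323 ≈ 1.3622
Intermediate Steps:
f(T, S) = 5/8 (f(T, S) = 5/8 - (S - S)/8 = 5/8 - 1/8*0 = 5/8 + 0 = 5/8)
p(M) = -24/M
1/(f(-370, -658) + p(-220)) = 1/(5/8 - 24/(-220)) = 1/(5/8 - 24*(-1/220)) = 1/(5/8 + 6/55) = 1/(323/440) = 440/323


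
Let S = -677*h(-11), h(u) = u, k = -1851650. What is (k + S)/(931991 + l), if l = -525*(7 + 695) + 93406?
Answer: -1844203/656847 ≈ -2.8077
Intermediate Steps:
S = 7447 (S = -677*(-11) = 7447)
l = -275144 (l = -525*702 + 93406 = -368550 + 93406 = -275144)
(k + S)/(931991 + l) = (-1851650 + 7447)/(931991 - 275144) = -1844203/656847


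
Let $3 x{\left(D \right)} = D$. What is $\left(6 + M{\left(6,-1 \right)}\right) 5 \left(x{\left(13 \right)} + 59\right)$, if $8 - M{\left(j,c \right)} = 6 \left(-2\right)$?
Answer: $\frac{24700}{3} \approx 8233.3$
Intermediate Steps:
$M{\left(j,c \right)} = 20$ ($M{\left(j,c \right)} = 8 - 6 \left(-2\right) = 8 - -12 = 8 + 12 = 20$)
$x{\left(D \right)} = \frac{D}{3}$
$\left(6 + M{\left(6,-1 \right)}\right) 5 \left(x{\left(13 \right)} + 59\right) = \left(6 + 20\right) 5 \left(\frac{1}{3} \cdot 13 + 59\right) = 26 \cdot 5 \left(\frac{13}{3} + 59\right) = 130 \cdot \frac{190}{3} = \frac{24700}{3}$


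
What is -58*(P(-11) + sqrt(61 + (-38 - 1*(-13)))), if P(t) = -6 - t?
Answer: -638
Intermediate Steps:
-58*(P(-11) + sqrt(61 + (-38 - 1*(-13)))) = -58*((-6 - 1*(-11)) + sqrt(61 + (-38 - 1*(-13)))) = -58*((-6 + 11) + sqrt(61 + (-38 + 13))) = -58*(5 + sqrt(61 - 25)) = -58*(5 + sqrt(36)) = -58*(5 + 6) = -58*11 = -638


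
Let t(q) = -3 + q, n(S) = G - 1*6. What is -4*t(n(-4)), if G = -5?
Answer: 56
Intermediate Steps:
n(S) = -11 (n(S) = -5 - 1*6 = -5 - 6 = -11)
-4*t(n(-4)) = -4*(-3 - 11) = -4*(-14) = 56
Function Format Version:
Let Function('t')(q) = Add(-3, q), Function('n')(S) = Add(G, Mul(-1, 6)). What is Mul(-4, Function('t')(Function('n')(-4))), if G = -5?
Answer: 56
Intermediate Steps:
Function('n')(S) = -11 (Function('n')(S) = Add(-5, Mul(-1, 6)) = Add(-5, -6) = -11)
Mul(-4, Function('t')(Function('n')(-4))) = Mul(-4, Add(-3, -11)) = Mul(-4, -14) = 56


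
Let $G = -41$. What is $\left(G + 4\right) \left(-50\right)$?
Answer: $1850$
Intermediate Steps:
$\left(G + 4\right) \left(-50\right) = \left(-41 + 4\right) \left(-50\right) = \left(-37\right) \left(-50\right) = 1850$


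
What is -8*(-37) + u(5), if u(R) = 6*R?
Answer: 326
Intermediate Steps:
-8*(-37) + u(5) = -8*(-37) + 6*5 = 296 + 30 = 326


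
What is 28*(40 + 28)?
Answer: 1904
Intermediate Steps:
28*(40 + 28) = 28*68 = 1904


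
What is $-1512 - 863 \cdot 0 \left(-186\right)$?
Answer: $-1512$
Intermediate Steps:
$-1512 - 863 \cdot 0 \left(-186\right) = -1512 - 0 = -1512 + 0 = -1512$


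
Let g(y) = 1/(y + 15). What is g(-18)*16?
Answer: -16/3 ≈ -5.3333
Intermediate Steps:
g(y) = 1/(15 + y)
g(-18)*16 = 16/(15 - 18) = 16/(-3) = -⅓*16 = -16/3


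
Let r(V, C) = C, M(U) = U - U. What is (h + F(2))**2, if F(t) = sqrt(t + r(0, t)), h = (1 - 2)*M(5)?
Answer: 4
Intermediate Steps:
M(U) = 0
h = 0 (h = (1 - 2)*0 = -1*0 = 0)
F(t) = sqrt(2)*sqrt(t) (F(t) = sqrt(t + t) = sqrt(2*t) = sqrt(2)*sqrt(t))
(h + F(2))**2 = (0 + sqrt(2)*sqrt(2))**2 = (0 + 2)**2 = 2**2 = 4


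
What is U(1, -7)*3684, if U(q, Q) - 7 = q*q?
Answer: 29472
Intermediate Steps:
U(q, Q) = 7 + q**2 (U(q, Q) = 7 + q*q = 7 + q**2)
U(1, -7)*3684 = (7 + 1**2)*3684 = (7 + 1)*3684 = 8*3684 = 29472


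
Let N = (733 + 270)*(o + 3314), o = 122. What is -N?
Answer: -3446308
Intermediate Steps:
N = 3446308 (N = (733 + 270)*(122 + 3314) = 1003*3436 = 3446308)
-N = -1*3446308 = -3446308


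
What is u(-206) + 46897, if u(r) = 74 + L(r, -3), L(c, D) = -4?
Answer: 46967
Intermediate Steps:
u(r) = 70 (u(r) = 74 - 4 = 70)
u(-206) + 46897 = 70 + 46897 = 46967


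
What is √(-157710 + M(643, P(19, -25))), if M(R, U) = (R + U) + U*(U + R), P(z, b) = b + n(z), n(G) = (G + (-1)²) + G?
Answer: I*√147855 ≈ 384.52*I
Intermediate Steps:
n(G) = 1 + 2*G (n(G) = (G + 1) + G = (1 + G) + G = 1 + 2*G)
P(z, b) = 1 + b + 2*z (P(z, b) = b + (1 + 2*z) = 1 + b + 2*z)
M(R, U) = R + U + U*(R + U) (M(R, U) = (R + U) + U*(R + U) = R + U + U*(R + U))
√(-157710 + M(643, P(19, -25))) = √(-157710 + (643 + (1 - 25 + 2*19) + (1 - 25 + 2*19)² + 643*(1 - 25 + 2*19))) = √(-157710 + (643 + (1 - 25 + 38) + (1 - 25 + 38)² + 643*(1 - 25 + 38))) = √(-157710 + (643 + 14 + 14² + 643*14)) = √(-157710 + (643 + 14 + 196 + 9002)) = √(-157710 + 9855) = √(-147855) = I*√147855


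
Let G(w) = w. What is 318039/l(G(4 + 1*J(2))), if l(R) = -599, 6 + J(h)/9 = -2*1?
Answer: -318039/599 ≈ -530.95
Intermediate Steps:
J(h) = -72 (J(h) = -54 + 9*(-2*1) = -54 + 9*(-2) = -54 - 18 = -72)
318039/l(G(4 + 1*J(2))) = 318039/(-599) = 318039*(-1/599) = -318039/599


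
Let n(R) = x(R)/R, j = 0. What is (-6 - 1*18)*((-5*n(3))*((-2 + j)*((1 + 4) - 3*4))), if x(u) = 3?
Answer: 1680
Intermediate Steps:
n(R) = 3/R
(-6 - 1*18)*((-5*n(3))*((-2 + j)*((1 + 4) - 3*4))) = (-6 - 1*18)*((-15/3)*((-2 + 0)*((1 + 4) - 3*4))) = (-6 - 18)*((-15/3)*(-2*(5 - 12))) = -24*(-5*1)*(-2*(-7)) = -(-120)*14 = -24*(-70) = 1680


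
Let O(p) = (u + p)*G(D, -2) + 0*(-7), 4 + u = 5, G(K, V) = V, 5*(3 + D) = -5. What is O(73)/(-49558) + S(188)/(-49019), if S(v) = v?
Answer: -1031046/1214641801 ≈ -0.00084885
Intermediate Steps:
D = -4 (D = -3 + (1/5)*(-5) = -3 - 1 = -4)
u = 1 (u = -4 + 5 = 1)
O(p) = -2 - 2*p (O(p) = (1 + p)*(-2) + 0*(-7) = (-2 - 2*p) + 0 = -2 - 2*p)
O(73)/(-49558) + S(188)/(-49019) = (-2 - 2*73)/(-49558) + 188/(-49019) = (-2 - 146)*(-1/49558) + 188*(-1/49019) = -148*(-1/49558) - 188/49019 = 74/24779 - 188/49019 = -1031046/1214641801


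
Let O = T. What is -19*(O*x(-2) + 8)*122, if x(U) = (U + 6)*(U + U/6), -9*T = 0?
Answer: -18544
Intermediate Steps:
T = 0 (T = -1/9*0 = 0)
x(U) = 7*U*(6 + U)/6 (x(U) = (6 + U)*(U + U*(1/6)) = (6 + U)*(U + U/6) = (6 + U)*(7*U/6) = 7*U*(6 + U)/6)
O = 0
-19*(O*x(-2) + 8)*122 = -19*(0*((7/6)*(-2)*(6 - 2)) + 8)*122 = -19*(0*((7/6)*(-2)*4) + 8)*122 = -19*(0*(-28/3) + 8)*122 = -19*(0 + 8)*122 = -19*8*122 = -152*122 = -18544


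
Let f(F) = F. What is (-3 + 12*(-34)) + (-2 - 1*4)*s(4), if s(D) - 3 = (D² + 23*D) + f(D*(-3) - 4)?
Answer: -981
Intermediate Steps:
s(D) = -1 + D² + 20*D (s(D) = 3 + ((D² + 23*D) + (D*(-3) - 4)) = 3 + ((D² + 23*D) + (-3*D - 4)) = 3 + ((D² + 23*D) + (-4 - 3*D)) = 3 + (-4 + D² + 20*D) = -1 + D² + 20*D)
(-3 + 12*(-34)) + (-2 - 1*4)*s(4) = (-3 + 12*(-34)) + (-2 - 1*4)*(-1 + 4² + 20*4) = (-3 - 408) + (-2 - 4)*(-1 + 16 + 80) = -411 - 6*95 = -411 - 570 = -981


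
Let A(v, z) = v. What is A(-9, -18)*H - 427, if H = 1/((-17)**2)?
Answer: -123412/289 ≈ -427.03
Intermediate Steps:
H = 1/289 ≈ 0.0034602
A(-9, -18)*H - 427 = -9*1/289 - 427 = -9/289 - 427 = -123412/289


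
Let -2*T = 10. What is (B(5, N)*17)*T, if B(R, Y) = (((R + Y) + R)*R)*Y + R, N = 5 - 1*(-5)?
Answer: -85425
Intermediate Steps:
T = -5 (T = -1/2*10 = -5)
N = 10 (N = 5 + 5 = 10)
B(R, Y) = R + R*Y*(Y + 2*R) (B(R, Y) = ((Y + 2*R)*R)*Y + R = (R*(Y + 2*R))*Y + R = R*Y*(Y + 2*R) + R = R + R*Y*(Y + 2*R))
(B(5, N)*17)*T = ((5*(1 + 10**2 + 2*5*10))*17)*(-5) = ((5*(1 + 100 + 100))*17)*(-5) = ((5*201)*17)*(-5) = (1005*17)*(-5) = 17085*(-5) = -85425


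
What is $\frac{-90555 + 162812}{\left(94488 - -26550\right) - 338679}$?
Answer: $- \frac{72257}{217641} \approx -0.332$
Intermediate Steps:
$\frac{-90555 + 162812}{\left(94488 - -26550\right) - 338679} = \frac{72257}{\left(94488 + 26550\right) - 338679} = \frac{72257}{121038 - 338679} = \frac{72257}{-217641} = 72257 \left(- \frac{1}{217641}\right) = - \frac{72257}{217641}$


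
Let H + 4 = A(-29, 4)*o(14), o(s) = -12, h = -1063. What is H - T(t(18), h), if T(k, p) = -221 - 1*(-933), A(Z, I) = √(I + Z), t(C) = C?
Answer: -716 - 60*I ≈ -716.0 - 60.0*I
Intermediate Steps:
T(k, p) = 712 (T(k, p) = -221 + 933 = 712)
H = -4 - 60*I (H = -4 + √(4 - 29)*(-12) = -4 + √(-25)*(-12) = -4 + (5*I)*(-12) = -4 - 60*I ≈ -4.0 - 60.0*I)
H - T(t(18), h) = (-4 - 60*I) - 1*712 = (-4 - 60*I) - 712 = -716 - 60*I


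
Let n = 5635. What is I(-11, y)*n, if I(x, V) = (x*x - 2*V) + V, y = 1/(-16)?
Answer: 10914995/16 ≈ 6.8219e+5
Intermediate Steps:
y = -1/16 ≈ -0.062500
I(x, V) = x² - V (I(x, V) = (x² - 2*V) + V = x² - V)
I(-11, y)*n = ((-11)² - 1*(-1/16))*5635 = (121 + 1/16)*5635 = (1937/16)*5635 = 10914995/16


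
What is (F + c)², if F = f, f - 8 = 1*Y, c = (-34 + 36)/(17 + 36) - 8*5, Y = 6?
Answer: 1893376/2809 ≈ 674.04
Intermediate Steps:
c = -2118/53 (c = 2/53 - 40 = -2118/53 ≈ -39.962)
f = 14 (f = 8 + 1*6 = 8 + 6 = 14)
F = 14
(F + c)² = (14 - 2118/53)² = (-1376/53)² = 1893376/2809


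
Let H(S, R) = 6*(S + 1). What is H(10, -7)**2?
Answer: 4356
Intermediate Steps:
H(S, R) = 6 + 6*S (H(S, R) = 6*(1 + S) = 6 + 6*S)
H(10, -7)**2 = (6 + 6*10)**2 = (6 + 60)**2 = 66**2 = 4356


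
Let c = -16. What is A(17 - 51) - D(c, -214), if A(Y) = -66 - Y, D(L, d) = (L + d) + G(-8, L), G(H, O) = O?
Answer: 214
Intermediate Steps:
D(L, d) = d + 2*L (D(L, d) = (L + d) + L = d + 2*L)
A(17 - 51) - D(c, -214) = (-66 - (17 - 51)) - (-214 + 2*(-16)) = (-66 - 1*(-34)) - (-214 - 32) = (-66 + 34) - 1*(-246) = -32 + 246 = 214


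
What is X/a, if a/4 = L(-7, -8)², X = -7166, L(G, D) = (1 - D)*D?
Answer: -3583/10368 ≈ -0.34558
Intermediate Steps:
L(G, D) = D*(1 - D)
a = 20736 (a = 4*(-8*(1 - 1*(-8)))² = 4*(-8*(1 + 8))² = 4*(-8*9)² = 4*(-72)² = 4*5184 = 20736)
X/a = -7166/20736 = -7166*1/20736 = -3583/10368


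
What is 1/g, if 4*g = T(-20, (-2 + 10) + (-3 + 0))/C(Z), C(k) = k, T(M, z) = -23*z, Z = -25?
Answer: 20/23 ≈ 0.86957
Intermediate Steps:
g = 23/20 (g = (-23*((-2 + 10) + (-3 + 0))/(-25))/4 = (-23*(8 - 3)*(-1/25))/4 = (-23*5*(-1/25))/4 = (-115*(-1/25))/4 = (1/4)*(23/5) = 23/20 ≈ 1.1500)
1/g = 1/(23/20) = 20/23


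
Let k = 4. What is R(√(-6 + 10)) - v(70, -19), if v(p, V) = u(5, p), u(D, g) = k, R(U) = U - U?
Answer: -4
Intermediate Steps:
R(U) = 0
u(D, g) = 4
v(p, V) = 4
R(√(-6 + 10)) - v(70, -19) = 0 - 1*4 = 0 - 4 = -4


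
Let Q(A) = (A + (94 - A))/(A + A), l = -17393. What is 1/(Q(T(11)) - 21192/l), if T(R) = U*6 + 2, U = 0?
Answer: 34786/859855 ≈ 0.040456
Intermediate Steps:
T(R) = 2 (T(R) = 0*6 + 2 = 0 + 2 = 2)
Q(A) = 47/A (Q(A) = 94/((2*A)) = 94*(1/(2*A)) = 47/A)
1/(Q(T(11)) - 21192/l) = 1/(47/2 - 21192/(-17393)) = 1/(47*(1/2) - 21192*(-1/17393)) = 1/(47/2 + 21192/17393) = 1/(859855/34786) = 34786/859855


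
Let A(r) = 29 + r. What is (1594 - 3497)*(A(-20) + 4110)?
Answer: -7838457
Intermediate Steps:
(1594 - 3497)*(A(-20) + 4110) = (1594 - 3497)*((29 - 20) + 4110) = -1903*(9 + 4110) = -1903*4119 = -7838457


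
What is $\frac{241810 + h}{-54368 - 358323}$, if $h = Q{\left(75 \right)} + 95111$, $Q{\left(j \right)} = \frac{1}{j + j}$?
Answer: $- \frac{50538151}{61903650} \approx -0.8164$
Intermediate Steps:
$Q{\left(j \right)} = \frac{1}{2 j}$
$h = \frac{14266651}{150}$ ($h = \frac{1}{2 \cdot 75} + 95111 = \frac{1}{2} \cdot \frac{1}{75} + 95111 = \frac{1}{150} + 95111 = \frac{14266651}{150} \approx 95111.0$)
$\frac{241810 + h}{-54368 - 358323} = \frac{241810 + \frac{14266651}{150}}{-54368 - 358323} = \frac{50538151}{150 \left(-54368 - 358323\right)} = \frac{50538151}{150 \left(-412691\right)} = \frac{50538151}{150} \left(- \frac{1}{412691}\right) = - \frac{50538151}{61903650}$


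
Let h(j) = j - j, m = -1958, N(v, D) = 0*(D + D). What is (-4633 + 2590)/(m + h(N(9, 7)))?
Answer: 2043/1958 ≈ 1.0434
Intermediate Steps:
N(v, D) = 0 (N(v, D) = 0*(2*D) = 0)
h(j) = 0
(-4633 + 2590)/(m + h(N(9, 7))) = (-4633 + 2590)/(-1958 + 0) = -2043/(-1958) = -2043*(-1/1958) = 2043/1958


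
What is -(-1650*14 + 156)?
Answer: 22944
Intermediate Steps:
-(-1650*14 + 156) = -(-150*154 + 156) = -(-23100 + 156) = -1*(-22944) = 22944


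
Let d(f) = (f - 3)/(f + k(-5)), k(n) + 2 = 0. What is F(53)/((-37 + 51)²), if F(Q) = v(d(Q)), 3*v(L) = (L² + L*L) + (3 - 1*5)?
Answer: -101/764694 ≈ -0.00013208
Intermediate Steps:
k(n) = -2 (k(n) = -2 + 0 = -2)
d(f) = (-3 + f)/(-2 + f) (d(f) = (f - 3)/(f - 2) = (-3 + f)/(-2 + f))
v(L) = -⅔ + 2*L²/3 (v(L) = ((L² + L*L) + (3 - 1*5))/3 = ((L² + L²) + (3 - 5))/3 = (2*L² - 2)/3 = (-2 + 2*L²)/3 = -⅔ + 2*L²/3)
F(Q) = -⅔ + 2*(-3 + Q)²/(3*(-2 + Q)²) (F(Q) = -⅔ + 2*((-3 + Q)/(-2 + Q))²/3 = -⅔ + 2*((-3 + Q)²/(-2 + Q)²)/3 = -⅔ + 2*(-3 + Q)²/(3*(-2 + Q)²))
F(53)/((-37 + 51)²) = (2*(5 - 2*53)/(3*(4 + 53² - 4*53)))/((-37 + 51)²) = (2*(5 - 106)/(3*(4 + 2809 - 212)))/(14²) = ((⅔)*(-101)/2601)/196 = ((⅔)*(1/2601)*(-101))*(1/196) = -202/7803*1/196 = -101/764694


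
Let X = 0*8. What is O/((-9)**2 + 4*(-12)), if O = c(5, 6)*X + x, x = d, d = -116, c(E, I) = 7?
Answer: -116/33 ≈ -3.5152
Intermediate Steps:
X = 0
x = -116
O = -116 (O = 7*0 - 116 = 0 - 116 = -116)
O/((-9)**2 + 4*(-12)) = -116/((-9)**2 + 4*(-12)) = -116/(81 - 48) = -116/33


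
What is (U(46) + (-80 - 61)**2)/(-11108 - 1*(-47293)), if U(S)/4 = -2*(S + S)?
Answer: 3829/7237 ≈ 0.52909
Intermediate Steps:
U(S) = -16*S (U(S) = 4*(-2*(S + S)) = 4*(-4*S) = -16*S)
(U(46) + (-80 - 61)**2)/(-11108 - 1*(-47293)) = (-16*46 + (-80 - 61)**2)/(-11108 - 1*(-47293)) = (-736 + (-141)**2)/(-11108 + 47293) = (-736 + 19881)/36185 = 19145*(1/36185) = 3829/7237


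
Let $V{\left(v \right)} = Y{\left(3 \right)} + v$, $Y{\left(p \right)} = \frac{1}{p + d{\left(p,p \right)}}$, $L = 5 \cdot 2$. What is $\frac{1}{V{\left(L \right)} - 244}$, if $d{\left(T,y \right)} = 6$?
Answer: $- \frac{9}{2105} \approx -0.0042755$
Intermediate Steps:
$L = 10$
$Y{\left(p \right)} = \frac{1}{6 + p}$ ($Y{\left(p \right)} = \frac{1}{p + 6} = \frac{1}{6 + p}$)
$V{\left(v \right)} = \frac{1}{9} + v$ ($V{\left(v \right)} = \frac{1}{6 + 3} + v = \frac{1}{9} + v$)
$\frac{1}{V{\left(L \right)} - 244} = \frac{1}{\left(\frac{1}{9} + 10\right) - 244} = \frac{1}{\frac{91}{9} - 244} = \frac{1}{- \frac{2105}{9}} = - \frac{9}{2105}$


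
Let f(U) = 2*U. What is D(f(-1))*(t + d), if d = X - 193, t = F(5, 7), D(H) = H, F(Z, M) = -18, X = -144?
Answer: 710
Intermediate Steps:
t = -18
d = -337 (d = -144 - 193 = -337)
D(f(-1))*(t + d) = (2*(-1))*(-18 - 337) = -2*(-355) = 710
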